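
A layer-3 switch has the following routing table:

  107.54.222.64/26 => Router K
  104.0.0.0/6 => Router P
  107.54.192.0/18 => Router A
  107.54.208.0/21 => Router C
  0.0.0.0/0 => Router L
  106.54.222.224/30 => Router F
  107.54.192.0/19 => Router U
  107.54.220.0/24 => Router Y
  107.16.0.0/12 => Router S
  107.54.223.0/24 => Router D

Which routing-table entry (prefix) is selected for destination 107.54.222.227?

107.54.192.0/19

Entries matching 107.54.222.227:
  0.0.0.0/0 (default, matches everything)
  104.0.0.0/6 (104.0.0.0 - 107.255.255.255)
  107.54.192.0/18 (107.54.192.0 - 107.54.255.255)
  107.54.192.0/19 (107.54.192.0 - 107.54.223.255)
Most specific is 107.54.192.0/19.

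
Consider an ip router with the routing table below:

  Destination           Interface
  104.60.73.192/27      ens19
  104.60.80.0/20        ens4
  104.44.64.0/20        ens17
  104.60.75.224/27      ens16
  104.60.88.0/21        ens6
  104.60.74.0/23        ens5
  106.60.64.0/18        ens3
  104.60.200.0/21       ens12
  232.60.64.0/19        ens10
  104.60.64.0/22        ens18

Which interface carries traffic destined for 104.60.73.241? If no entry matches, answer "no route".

No entry's prefix contains 104.60.73.241; there is no default route.

no route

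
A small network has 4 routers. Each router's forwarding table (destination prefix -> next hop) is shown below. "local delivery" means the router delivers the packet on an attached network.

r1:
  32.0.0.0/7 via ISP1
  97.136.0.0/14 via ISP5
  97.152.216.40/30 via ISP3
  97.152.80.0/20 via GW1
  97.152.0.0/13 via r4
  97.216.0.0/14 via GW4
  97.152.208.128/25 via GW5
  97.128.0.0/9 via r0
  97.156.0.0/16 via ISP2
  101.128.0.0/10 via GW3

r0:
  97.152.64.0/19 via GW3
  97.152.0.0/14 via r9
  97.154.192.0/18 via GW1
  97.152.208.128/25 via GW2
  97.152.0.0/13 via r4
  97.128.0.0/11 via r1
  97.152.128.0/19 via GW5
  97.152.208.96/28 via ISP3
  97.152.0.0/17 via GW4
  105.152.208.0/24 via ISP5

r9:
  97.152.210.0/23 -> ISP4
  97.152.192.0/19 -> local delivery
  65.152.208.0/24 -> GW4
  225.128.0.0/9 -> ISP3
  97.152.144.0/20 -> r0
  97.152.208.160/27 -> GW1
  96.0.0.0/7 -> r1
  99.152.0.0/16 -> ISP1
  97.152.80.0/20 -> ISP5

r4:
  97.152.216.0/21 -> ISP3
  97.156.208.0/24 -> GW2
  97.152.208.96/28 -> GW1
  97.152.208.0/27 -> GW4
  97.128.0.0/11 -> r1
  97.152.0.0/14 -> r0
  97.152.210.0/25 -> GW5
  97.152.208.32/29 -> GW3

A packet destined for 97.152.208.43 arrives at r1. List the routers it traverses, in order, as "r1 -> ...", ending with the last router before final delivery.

At r1: longest match for 97.152.208.43 is 97.152.0.0/13 -> r4
At r4: longest match for 97.152.208.43 is 97.152.0.0/14 -> r0
At r0: longest match for 97.152.208.43 is 97.152.0.0/14 -> r9
At r9: longest match for 97.152.208.43 is 97.152.192.0/19 -> local delivery

r1 -> r4 -> r0 -> r9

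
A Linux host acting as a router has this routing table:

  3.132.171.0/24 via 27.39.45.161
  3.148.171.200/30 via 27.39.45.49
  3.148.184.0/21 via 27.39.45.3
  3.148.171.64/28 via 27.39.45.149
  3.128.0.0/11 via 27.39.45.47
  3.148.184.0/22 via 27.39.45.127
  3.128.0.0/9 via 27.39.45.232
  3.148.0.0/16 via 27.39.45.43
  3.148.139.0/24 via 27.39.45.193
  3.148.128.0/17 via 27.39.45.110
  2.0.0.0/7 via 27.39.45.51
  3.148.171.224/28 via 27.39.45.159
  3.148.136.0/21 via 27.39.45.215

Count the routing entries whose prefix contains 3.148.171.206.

5

Prefixes containing 3.148.171.206:
  2.0.0.0/7 (2.0.0.0 - 3.255.255.255)
  3.128.0.0/9 (3.128.0.0 - 3.255.255.255)
  3.128.0.0/11 (3.128.0.0 - 3.159.255.255)
  3.148.0.0/16 (3.148.0.0 - 3.148.255.255)
  3.148.128.0/17 (3.148.128.0 - 3.148.255.255)
Total matching entries: 5.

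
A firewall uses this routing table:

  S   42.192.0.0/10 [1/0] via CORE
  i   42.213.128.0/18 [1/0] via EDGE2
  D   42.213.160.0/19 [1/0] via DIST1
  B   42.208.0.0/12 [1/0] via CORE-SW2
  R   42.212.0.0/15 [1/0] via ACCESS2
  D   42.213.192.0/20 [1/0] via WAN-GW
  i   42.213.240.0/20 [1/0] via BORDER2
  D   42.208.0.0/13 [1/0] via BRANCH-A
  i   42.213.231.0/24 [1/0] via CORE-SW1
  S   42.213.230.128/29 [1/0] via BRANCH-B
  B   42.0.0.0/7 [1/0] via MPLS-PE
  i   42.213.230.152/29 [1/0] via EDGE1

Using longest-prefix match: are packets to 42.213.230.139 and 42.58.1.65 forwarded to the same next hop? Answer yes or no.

no

42.213.230.139: longest match 42.212.0.0/15 -> ACCESS2
42.58.1.65: longest match 42.0.0.0/7 -> MPLS-PE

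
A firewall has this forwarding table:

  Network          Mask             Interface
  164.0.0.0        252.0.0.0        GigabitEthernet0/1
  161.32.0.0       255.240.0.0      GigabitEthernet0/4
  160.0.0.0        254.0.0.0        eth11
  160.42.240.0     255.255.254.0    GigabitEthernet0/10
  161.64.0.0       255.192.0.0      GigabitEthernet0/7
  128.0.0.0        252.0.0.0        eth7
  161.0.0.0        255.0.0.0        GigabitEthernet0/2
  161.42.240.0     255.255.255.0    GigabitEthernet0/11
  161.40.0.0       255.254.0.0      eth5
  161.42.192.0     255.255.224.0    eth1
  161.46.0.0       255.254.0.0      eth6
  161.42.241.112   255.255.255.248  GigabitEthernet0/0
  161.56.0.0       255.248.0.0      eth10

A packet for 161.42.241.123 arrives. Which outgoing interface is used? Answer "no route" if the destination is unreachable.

Routes whose prefix contains 161.42.241.123:
  160.0.0.0/7 (160.0.0.0 - 161.255.255.255) -> eth11
  161.0.0.0/8 (161.0.0.0 - 161.255.255.255) -> GigabitEthernet0/2
  161.32.0.0/12 (161.32.0.0 - 161.47.255.255) -> GigabitEthernet0/4
More-specific entries that do NOT match:
  161.42.241.112/29 (161.42.241.112 - 161.42.241.119) does not contain 161.42.241.123
  161.42.240.0/24 (161.42.240.0 - 161.42.240.255) does not contain 161.42.241.123
  160.42.240.0/23 (160.42.240.0 - 160.42.241.255) does not contain 161.42.241.123
  161.42.192.0/19 (161.42.192.0 - 161.42.223.255) does not contain 161.42.241.123
  161.40.0.0/15 (161.40.0.0 - 161.41.255.255) does not contain 161.42.241.123
  161.46.0.0/15 (161.46.0.0 - 161.47.255.255) does not contain 161.42.241.123
  161.56.0.0/13 (161.56.0.0 - 161.63.255.255) does not contain 161.42.241.123
Longest matching prefix is /12 -> interface GigabitEthernet0/4.

GigabitEthernet0/4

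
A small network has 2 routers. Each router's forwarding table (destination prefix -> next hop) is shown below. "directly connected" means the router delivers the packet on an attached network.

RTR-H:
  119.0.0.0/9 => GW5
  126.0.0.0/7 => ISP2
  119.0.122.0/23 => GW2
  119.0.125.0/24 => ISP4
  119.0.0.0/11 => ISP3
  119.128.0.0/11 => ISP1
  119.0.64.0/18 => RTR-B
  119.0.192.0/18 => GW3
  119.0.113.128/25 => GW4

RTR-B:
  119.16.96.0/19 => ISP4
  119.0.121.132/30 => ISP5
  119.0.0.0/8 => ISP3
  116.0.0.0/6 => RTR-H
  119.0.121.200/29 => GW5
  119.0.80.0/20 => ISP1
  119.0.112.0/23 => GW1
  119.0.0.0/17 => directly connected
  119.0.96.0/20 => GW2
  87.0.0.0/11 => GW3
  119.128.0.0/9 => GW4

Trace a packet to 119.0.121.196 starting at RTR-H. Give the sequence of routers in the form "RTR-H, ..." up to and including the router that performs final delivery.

RTR-H, RTR-B

At RTR-H: longest match for 119.0.121.196 is 119.0.64.0/18 -> RTR-B
At RTR-B: longest match for 119.0.121.196 is 119.0.0.0/17 -> directly connected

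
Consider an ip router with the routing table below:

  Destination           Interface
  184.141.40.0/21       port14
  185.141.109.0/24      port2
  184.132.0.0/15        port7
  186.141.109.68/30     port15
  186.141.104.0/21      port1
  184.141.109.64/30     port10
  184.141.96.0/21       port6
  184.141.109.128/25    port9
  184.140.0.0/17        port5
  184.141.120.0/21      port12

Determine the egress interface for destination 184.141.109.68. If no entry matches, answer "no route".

No entry's prefix contains 184.141.109.68; there is no default route.

no route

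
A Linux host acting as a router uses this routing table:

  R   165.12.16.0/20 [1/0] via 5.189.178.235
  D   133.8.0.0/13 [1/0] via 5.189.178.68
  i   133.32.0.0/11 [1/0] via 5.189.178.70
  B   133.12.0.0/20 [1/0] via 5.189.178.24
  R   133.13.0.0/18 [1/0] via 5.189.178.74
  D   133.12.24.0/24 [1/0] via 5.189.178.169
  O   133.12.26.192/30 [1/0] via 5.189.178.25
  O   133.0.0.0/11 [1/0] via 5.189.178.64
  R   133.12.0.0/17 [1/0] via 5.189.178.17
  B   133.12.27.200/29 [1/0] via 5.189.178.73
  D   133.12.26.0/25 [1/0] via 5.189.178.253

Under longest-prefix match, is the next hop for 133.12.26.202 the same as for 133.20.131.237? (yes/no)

133.12.26.202: longest match 133.12.0.0/17 -> 5.189.178.17
133.20.131.237: longest match 133.0.0.0/11 -> 5.189.178.64

no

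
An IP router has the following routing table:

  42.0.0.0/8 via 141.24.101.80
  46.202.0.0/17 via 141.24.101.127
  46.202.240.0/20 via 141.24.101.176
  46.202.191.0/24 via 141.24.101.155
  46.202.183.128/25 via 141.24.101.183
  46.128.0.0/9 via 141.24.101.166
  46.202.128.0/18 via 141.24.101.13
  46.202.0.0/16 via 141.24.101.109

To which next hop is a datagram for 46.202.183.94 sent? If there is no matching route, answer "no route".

141.24.101.13

Routes whose prefix contains 46.202.183.94:
  46.128.0.0/9 (46.128.0.0 - 46.255.255.255) -> 141.24.101.166
  46.202.0.0/16 (46.202.0.0 - 46.202.255.255) -> 141.24.101.109
  46.202.128.0/18 (46.202.128.0 - 46.202.191.255) -> 141.24.101.13
More-specific entries that do NOT match:
  46.202.183.128/25 (46.202.183.128 - 46.202.183.255) does not contain 46.202.183.94
  46.202.191.0/24 (46.202.191.0 - 46.202.191.255) does not contain 46.202.183.94
  46.202.240.0/20 (46.202.240.0 - 46.202.255.255) does not contain 46.202.183.94
Longest matching prefix is /18 -> next hop 141.24.101.13.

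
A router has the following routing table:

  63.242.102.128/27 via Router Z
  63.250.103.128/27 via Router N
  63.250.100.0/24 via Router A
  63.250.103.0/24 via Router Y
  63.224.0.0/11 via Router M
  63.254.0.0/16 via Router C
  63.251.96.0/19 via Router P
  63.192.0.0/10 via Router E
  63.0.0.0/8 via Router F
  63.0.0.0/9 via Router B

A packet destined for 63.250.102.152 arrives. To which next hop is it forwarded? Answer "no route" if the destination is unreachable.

Router M

Routes whose prefix contains 63.250.102.152:
  63.0.0.0/8 (63.0.0.0 - 63.255.255.255) -> Router F
  63.192.0.0/10 (63.192.0.0 - 63.255.255.255) -> Router E
  63.224.0.0/11 (63.224.0.0 - 63.255.255.255) -> Router M
More-specific entries that do NOT match:
  63.242.102.128/27 (63.242.102.128 - 63.242.102.159) does not contain 63.250.102.152
  63.250.103.128/27 (63.250.103.128 - 63.250.103.159) does not contain 63.250.102.152
  63.250.100.0/24 (63.250.100.0 - 63.250.100.255) does not contain 63.250.102.152
  63.250.103.0/24 (63.250.103.0 - 63.250.103.255) does not contain 63.250.102.152
  63.251.96.0/19 (63.251.96.0 - 63.251.127.255) does not contain 63.250.102.152
  63.254.0.0/16 (63.254.0.0 - 63.254.255.255) does not contain 63.250.102.152
Longest matching prefix is /11 -> next hop Router M.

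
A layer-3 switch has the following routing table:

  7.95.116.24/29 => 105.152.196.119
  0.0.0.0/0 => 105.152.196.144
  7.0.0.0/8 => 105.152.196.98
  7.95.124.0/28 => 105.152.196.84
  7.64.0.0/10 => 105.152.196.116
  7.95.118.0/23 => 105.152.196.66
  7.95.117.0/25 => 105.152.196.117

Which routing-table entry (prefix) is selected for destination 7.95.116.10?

7.64.0.0/10

Entries matching 7.95.116.10:
  0.0.0.0/0 (default, matches everything)
  7.0.0.0/8 (7.0.0.0 - 7.255.255.255)
  7.64.0.0/10 (7.64.0.0 - 7.127.255.255)
Most specific is 7.64.0.0/10.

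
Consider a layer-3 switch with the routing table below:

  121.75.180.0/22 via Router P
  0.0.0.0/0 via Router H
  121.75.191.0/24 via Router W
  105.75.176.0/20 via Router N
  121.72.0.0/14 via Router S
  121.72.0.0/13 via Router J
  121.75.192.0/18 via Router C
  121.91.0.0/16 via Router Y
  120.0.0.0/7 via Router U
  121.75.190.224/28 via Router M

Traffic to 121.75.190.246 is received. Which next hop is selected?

Router S

Routes whose prefix contains 121.75.190.246:
  0.0.0.0/0 (default, matches everything) -> Router H
  120.0.0.0/7 (120.0.0.0 - 121.255.255.255) -> Router U
  121.72.0.0/13 (121.72.0.0 - 121.79.255.255) -> Router J
  121.72.0.0/14 (121.72.0.0 - 121.75.255.255) -> Router S
More-specific entries that do NOT match:
  121.75.190.224/28 (121.75.190.224 - 121.75.190.239) does not contain 121.75.190.246
  121.75.191.0/24 (121.75.191.0 - 121.75.191.255) does not contain 121.75.190.246
  121.75.180.0/22 (121.75.180.0 - 121.75.183.255) does not contain 121.75.190.246
  105.75.176.0/20 (105.75.176.0 - 105.75.191.255) does not contain 121.75.190.246
  121.75.192.0/18 (121.75.192.0 - 121.75.255.255) does not contain 121.75.190.246
  121.91.0.0/16 (121.91.0.0 - 121.91.255.255) does not contain 121.75.190.246
Longest matching prefix is /14 -> next hop Router S.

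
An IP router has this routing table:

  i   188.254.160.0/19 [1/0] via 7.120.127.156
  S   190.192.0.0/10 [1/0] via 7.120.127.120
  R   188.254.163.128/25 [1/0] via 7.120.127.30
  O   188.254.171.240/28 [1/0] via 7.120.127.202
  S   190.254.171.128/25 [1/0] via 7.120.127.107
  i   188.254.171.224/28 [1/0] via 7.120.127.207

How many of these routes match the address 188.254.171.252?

2

Prefixes containing 188.254.171.252:
  188.254.160.0/19 (188.254.160.0 - 188.254.191.255)
  188.254.171.240/28 (188.254.171.240 - 188.254.171.255)
Total matching entries: 2.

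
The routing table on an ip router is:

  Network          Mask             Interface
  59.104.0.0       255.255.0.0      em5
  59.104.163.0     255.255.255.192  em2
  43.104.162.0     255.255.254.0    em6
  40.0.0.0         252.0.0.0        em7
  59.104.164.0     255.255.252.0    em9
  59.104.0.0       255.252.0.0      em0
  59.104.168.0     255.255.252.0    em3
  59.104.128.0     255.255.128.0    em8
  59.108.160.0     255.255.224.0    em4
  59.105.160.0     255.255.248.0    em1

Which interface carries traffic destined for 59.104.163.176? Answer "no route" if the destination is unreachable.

em8

Routes whose prefix contains 59.104.163.176:
  59.104.0.0/14 (59.104.0.0 - 59.107.255.255) -> em0
  59.104.0.0/16 (59.104.0.0 - 59.104.255.255) -> em5
  59.104.128.0/17 (59.104.128.0 - 59.104.255.255) -> em8
More-specific entries that do NOT match:
  59.104.163.0/26 (59.104.163.0 - 59.104.163.63) does not contain 59.104.163.176
  43.104.162.0/23 (43.104.162.0 - 43.104.163.255) does not contain 59.104.163.176
  59.104.164.0/22 (59.104.164.0 - 59.104.167.255) does not contain 59.104.163.176
  59.104.168.0/22 (59.104.168.0 - 59.104.171.255) does not contain 59.104.163.176
  59.105.160.0/21 (59.105.160.0 - 59.105.167.255) does not contain 59.104.163.176
  59.108.160.0/19 (59.108.160.0 - 59.108.191.255) does not contain 59.104.163.176
Longest matching prefix is /17 -> interface em8.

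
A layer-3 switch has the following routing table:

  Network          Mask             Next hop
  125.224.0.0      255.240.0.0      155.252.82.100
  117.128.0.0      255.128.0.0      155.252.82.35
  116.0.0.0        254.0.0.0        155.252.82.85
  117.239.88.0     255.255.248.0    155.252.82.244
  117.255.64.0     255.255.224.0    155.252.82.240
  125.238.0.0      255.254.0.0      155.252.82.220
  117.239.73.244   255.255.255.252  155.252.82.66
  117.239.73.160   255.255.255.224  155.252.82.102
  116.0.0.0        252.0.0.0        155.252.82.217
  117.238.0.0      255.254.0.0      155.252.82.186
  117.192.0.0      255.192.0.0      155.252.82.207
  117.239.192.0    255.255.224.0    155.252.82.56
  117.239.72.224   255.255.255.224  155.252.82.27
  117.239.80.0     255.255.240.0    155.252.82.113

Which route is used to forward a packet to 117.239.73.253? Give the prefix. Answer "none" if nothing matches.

Entries matching 117.239.73.253:
  116.0.0.0/6 (116.0.0.0 - 119.255.255.255)
  116.0.0.0/7 (116.0.0.0 - 117.255.255.255)
  117.128.0.0/9 (117.128.0.0 - 117.255.255.255)
  117.192.0.0/10 (117.192.0.0 - 117.255.255.255)
  117.238.0.0/15 (117.238.0.0 - 117.239.255.255)
Most specific is 117.238.0.0/15.

117.238.0.0/15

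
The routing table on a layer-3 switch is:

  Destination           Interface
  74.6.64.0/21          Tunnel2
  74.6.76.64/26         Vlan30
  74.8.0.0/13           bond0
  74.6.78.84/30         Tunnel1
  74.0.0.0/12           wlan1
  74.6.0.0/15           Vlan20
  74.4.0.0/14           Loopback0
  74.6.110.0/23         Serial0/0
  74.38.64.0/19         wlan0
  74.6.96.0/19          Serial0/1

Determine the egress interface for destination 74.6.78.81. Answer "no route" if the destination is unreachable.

Routes whose prefix contains 74.6.78.81:
  74.0.0.0/12 (74.0.0.0 - 74.15.255.255) -> wlan1
  74.4.0.0/14 (74.4.0.0 - 74.7.255.255) -> Loopback0
  74.6.0.0/15 (74.6.0.0 - 74.7.255.255) -> Vlan20
More-specific entries that do NOT match:
  74.6.78.84/30 (74.6.78.84 - 74.6.78.87) does not contain 74.6.78.81
  74.6.76.64/26 (74.6.76.64 - 74.6.76.127) does not contain 74.6.78.81
  74.6.110.0/23 (74.6.110.0 - 74.6.111.255) does not contain 74.6.78.81
  74.6.64.0/21 (74.6.64.0 - 74.6.71.255) does not contain 74.6.78.81
  74.38.64.0/19 (74.38.64.0 - 74.38.95.255) does not contain 74.6.78.81
  74.6.96.0/19 (74.6.96.0 - 74.6.127.255) does not contain 74.6.78.81
Longest matching prefix is /15 -> interface Vlan20.

Vlan20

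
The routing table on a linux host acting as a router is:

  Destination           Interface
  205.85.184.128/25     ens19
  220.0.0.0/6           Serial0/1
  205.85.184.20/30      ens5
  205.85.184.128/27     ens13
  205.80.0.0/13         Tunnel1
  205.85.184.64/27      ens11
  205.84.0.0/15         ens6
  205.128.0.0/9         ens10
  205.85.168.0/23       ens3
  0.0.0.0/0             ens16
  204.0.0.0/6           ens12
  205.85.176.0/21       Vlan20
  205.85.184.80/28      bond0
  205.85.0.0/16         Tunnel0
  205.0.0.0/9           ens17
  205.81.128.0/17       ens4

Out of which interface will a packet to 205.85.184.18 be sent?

Routes whose prefix contains 205.85.184.18:
  0.0.0.0/0 (default, matches everything) -> ens16
  204.0.0.0/6 (204.0.0.0 - 207.255.255.255) -> ens12
  205.0.0.0/9 (205.0.0.0 - 205.127.255.255) -> ens17
  205.80.0.0/13 (205.80.0.0 - 205.87.255.255) -> Tunnel1
  205.84.0.0/15 (205.84.0.0 - 205.85.255.255) -> ens6
  205.85.0.0/16 (205.85.0.0 - 205.85.255.255) -> Tunnel0
More-specific entries that do NOT match:
  205.85.184.20/30 (205.85.184.20 - 205.85.184.23) does not contain 205.85.184.18
  205.85.184.80/28 (205.85.184.80 - 205.85.184.95) does not contain 205.85.184.18
  205.85.184.128/27 (205.85.184.128 - 205.85.184.159) does not contain 205.85.184.18
  205.85.184.64/27 (205.85.184.64 - 205.85.184.95) does not contain 205.85.184.18
  205.85.184.128/25 (205.85.184.128 - 205.85.184.255) does not contain 205.85.184.18
  205.85.168.0/23 (205.85.168.0 - 205.85.169.255) does not contain 205.85.184.18
  205.85.176.0/21 (205.85.176.0 - 205.85.183.255) does not contain 205.85.184.18
  205.81.128.0/17 (205.81.128.0 - 205.81.255.255) does not contain 205.85.184.18
Longest matching prefix is /16 -> interface Tunnel0.

Tunnel0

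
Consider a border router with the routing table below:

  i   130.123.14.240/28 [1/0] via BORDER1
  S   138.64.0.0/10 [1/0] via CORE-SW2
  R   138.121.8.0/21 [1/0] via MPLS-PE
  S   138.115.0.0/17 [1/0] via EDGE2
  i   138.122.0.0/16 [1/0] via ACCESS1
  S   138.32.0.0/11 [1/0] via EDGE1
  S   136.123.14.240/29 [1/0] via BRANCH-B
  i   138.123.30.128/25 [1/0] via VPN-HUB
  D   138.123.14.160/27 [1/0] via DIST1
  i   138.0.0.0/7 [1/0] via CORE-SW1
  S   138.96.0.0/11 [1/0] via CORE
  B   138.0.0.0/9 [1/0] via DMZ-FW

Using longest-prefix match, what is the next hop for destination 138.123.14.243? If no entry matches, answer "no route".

CORE

Routes whose prefix contains 138.123.14.243:
  138.0.0.0/7 (138.0.0.0 - 139.255.255.255) -> CORE-SW1
  138.0.0.0/9 (138.0.0.0 - 138.127.255.255) -> DMZ-FW
  138.64.0.0/10 (138.64.0.0 - 138.127.255.255) -> CORE-SW2
  138.96.0.0/11 (138.96.0.0 - 138.127.255.255) -> CORE
More-specific entries that do NOT match:
  136.123.14.240/29 (136.123.14.240 - 136.123.14.247) does not contain 138.123.14.243
  130.123.14.240/28 (130.123.14.240 - 130.123.14.255) does not contain 138.123.14.243
  138.123.14.160/27 (138.123.14.160 - 138.123.14.191) does not contain 138.123.14.243
  138.123.30.128/25 (138.123.30.128 - 138.123.30.255) does not contain 138.123.14.243
  138.121.8.0/21 (138.121.8.0 - 138.121.15.255) does not contain 138.123.14.243
  138.115.0.0/17 (138.115.0.0 - 138.115.127.255) does not contain 138.123.14.243
  138.122.0.0/16 (138.122.0.0 - 138.122.255.255) does not contain 138.123.14.243
Longest matching prefix is /11 -> next hop CORE.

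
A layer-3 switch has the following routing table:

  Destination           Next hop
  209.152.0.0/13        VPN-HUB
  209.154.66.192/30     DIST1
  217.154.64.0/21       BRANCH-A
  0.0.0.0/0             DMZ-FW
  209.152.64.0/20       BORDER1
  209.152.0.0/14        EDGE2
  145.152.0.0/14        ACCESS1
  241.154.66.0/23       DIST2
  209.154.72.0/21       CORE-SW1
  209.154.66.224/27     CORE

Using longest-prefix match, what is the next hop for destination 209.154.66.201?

Routes whose prefix contains 209.154.66.201:
  0.0.0.0/0 (default, matches everything) -> DMZ-FW
  209.152.0.0/13 (209.152.0.0 - 209.159.255.255) -> VPN-HUB
  209.152.0.0/14 (209.152.0.0 - 209.155.255.255) -> EDGE2
More-specific entries that do NOT match:
  209.154.66.192/30 (209.154.66.192 - 209.154.66.195) does not contain 209.154.66.201
  209.154.66.224/27 (209.154.66.224 - 209.154.66.255) does not contain 209.154.66.201
  241.154.66.0/23 (241.154.66.0 - 241.154.67.255) does not contain 209.154.66.201
  217.154.64.0/21 (217.154.64.0 - 217.154.71.255) does not contain 209.154.66.201
  209.154.72.0/21 (209.154.72.0 - 209.154.79.255) does not contain 209.154.66.201
  209.152.64.0/20 (209.152.64.0 - 209.152.79.255) does not contain 209.154.66.201
Longest matching prefix is /14 -> next hop EDGE2.

EDGE2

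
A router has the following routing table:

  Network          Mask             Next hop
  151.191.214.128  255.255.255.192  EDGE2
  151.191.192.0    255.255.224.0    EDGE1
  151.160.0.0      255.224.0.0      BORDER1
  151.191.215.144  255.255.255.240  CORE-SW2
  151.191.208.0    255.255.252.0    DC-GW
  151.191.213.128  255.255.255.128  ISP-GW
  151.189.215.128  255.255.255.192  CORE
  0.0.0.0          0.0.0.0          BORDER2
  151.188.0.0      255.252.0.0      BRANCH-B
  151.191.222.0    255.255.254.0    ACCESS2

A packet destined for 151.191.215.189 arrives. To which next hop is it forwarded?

Routes whose prefix contains 151.191.215.189:
  0.0.0.0/0 (default, matches everything) -> BORDER2
  151.160.0.0/11 (151.160.0.0 - 151.191.255.255) -> BORDER1
  151.188.0.0/14 (151.188.0.0 - 151.191.255.255) -> BRANCH-B
  151.191.192.0/19 (151.191.192.0 - 151.191.223.255) -> EDGE1
More-specific entries that do NOT match:
  151.191.215.144/28 (151.191.215.144 - 151.191.215.159) does not contain 151.191.215.189
  151.191.214.128/26 (151.191.214.128 - 151.191.214.191) does not contain 151.191.215.189
  151.189.215.128/26 (151.189.215.128 - 151.189.215.191) does not contain 151.191.215.189
  151.191.213.128/25 (151.191.213.128 - 151.191.213.255) does not contain 151.191.215.189
  151.191.222.0/23 (151.191.222.0 - 151.191.223.255) does not contain 151.191.215.189
  151.191.208.0/22 (151.191.208.0 - 151.191.211.255) does not contain 151.191.215.189
Longest matching prefix is /19 -> next hop EDGE1.

EDGE1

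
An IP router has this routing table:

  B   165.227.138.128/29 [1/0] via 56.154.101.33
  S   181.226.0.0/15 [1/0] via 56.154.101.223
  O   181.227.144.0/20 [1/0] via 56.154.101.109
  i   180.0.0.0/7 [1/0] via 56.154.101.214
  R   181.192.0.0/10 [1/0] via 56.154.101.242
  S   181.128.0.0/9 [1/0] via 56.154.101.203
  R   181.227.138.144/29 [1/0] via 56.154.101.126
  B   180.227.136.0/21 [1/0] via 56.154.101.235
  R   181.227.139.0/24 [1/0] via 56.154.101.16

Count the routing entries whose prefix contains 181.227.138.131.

Prefixes containing 181.227.138.131:
  180.0.0.0/7 (180.0.0.0 - 181.255.255.255)
  181.128.0.0/9 (181.128.0.0 - 181.255.255.255)
  181.192.0.0/10 (181.192.0.0 - 181.255.255.255)
  181.226.0.0/15 (181.226.0.0 - 181.227.255.255)
Total matching entries: 4.

4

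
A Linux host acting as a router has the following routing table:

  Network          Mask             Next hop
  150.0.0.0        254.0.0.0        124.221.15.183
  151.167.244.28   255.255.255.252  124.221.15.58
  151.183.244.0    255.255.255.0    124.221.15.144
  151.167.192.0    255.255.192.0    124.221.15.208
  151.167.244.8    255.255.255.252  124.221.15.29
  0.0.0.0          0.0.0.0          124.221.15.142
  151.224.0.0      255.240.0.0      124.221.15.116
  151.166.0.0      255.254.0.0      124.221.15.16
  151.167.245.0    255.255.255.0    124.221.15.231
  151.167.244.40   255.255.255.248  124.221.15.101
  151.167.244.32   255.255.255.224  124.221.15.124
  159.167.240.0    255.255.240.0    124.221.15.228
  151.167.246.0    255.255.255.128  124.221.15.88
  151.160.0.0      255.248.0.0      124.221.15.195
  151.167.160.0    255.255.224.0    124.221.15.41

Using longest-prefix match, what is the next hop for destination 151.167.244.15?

124.221.15.208

Routes whose prefix contains 151.167.244.15:
  0.0.0.0/0 (default, matches everything) -> 124.221.15.142
  150.0.0.0/7 (150.0.0.0 - 151.255.255.255) -> 124.221.15.183
  151.160.0.0/13 (151.160.0.0 - 151.167.255.255) -> 124.221.15.195
  151.166.0.0/15 (151.166.0.0 - 151.167.255.255) -> 124.221.15.16
  151.167.192.0/18 (151.167.192.0 - 151.167.255.255) -> 124.221.15.208
More-specific entries that do NOT match:
  151.167.244.28/30 (151.167.244.28 - 151.167.244.31) does not contain 151.167.244.15
  151.167.244.8/30 (151.167.244.8 - 151.167.244.11) does not contain 151.167.244.15
  151.167.244.40/29 (151.167.244.40 - 151.167.244.47) does not contain 151.167.244.15
  151.167.244.32/27 (151.167.244.32 - 151.167.244.63) does not contain 151.167.244.15
  151.167.246.0/25 (151.167.246.0 - 151.167.246.127) does not contain 151.167.244.15
  151.183.244.0/24 (151.183.244.0 - 151.183.244.255) does not contain 151.167.244.15
  151.167.245.0/24 (151.167.245.0 - 151.167.245.255) does not contain 151.167.244.15
  159.167.240.0/20 (159.167.240.0 - 159.167.255.255) does not contain 151.167.244.15
  151.167.160.0/19 (151.167.160.0 - 151.167.191.255) does not contain 151.167.244.15
Longest matching prefix is /18 -> next hop 124.221.15.208.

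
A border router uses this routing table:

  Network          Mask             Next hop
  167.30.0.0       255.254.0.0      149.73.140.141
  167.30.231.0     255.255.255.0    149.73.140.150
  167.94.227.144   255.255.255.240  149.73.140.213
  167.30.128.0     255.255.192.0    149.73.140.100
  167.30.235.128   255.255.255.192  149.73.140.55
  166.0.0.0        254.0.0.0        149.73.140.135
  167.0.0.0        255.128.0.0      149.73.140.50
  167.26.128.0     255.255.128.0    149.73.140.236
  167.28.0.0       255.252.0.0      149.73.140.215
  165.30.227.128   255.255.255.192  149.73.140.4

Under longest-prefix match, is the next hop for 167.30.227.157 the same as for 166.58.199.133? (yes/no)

no

167.30.227.157: longest match 167.30.0.0/15 -> 149.73.140.141
166.58.199.133: longest match 166.0.0.0/7 -> 149.73.140.135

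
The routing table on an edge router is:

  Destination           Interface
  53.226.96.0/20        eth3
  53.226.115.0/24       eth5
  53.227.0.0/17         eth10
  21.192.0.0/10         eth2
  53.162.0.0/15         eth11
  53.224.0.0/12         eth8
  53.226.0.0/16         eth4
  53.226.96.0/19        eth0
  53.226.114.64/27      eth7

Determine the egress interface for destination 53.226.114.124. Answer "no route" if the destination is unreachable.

eth0

Routes whose prefix contains 53.226.114.124:
  53.224.0.0/12 (53.224.0.0 - 53.239.255.255) -> eth8
  53.226.0.0/16 (53.226.0.0 - 53.226.255.255) -> eth4
  53.226.96.0/19 (53.226.96.0 - 53.226.127.255) -> eth0
More-specific entries that do NOT match:
  53.226.114.64/27 (53.226.114.64 - 53.226.114.95) does not contain 53.226.114.124
  53.226.115.0/24 (53.226.115.0 - 53.226.115.255) does not contain 53.226.114.124
  53.226.96.0/20 (53.226.96.0 - 53.226.111.255) does not contain 53.226.114.124
Longest matching prefix is /19 -> interface eth0.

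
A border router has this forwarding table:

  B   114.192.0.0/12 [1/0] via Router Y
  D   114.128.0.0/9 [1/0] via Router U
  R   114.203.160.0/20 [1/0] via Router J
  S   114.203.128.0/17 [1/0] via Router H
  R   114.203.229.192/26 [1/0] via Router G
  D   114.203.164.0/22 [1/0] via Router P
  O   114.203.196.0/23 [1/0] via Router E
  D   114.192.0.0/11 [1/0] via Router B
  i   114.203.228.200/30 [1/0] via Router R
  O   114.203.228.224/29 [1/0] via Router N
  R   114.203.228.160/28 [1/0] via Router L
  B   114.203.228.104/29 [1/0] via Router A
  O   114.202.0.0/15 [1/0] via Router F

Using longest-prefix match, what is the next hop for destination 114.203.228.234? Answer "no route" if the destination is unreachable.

Routes whose prefix contains 114.203.228.234:
  114.128.0.0/9 (114.128.0.0 - 114.255.255.255) -> Router U
  114.192.0.0/11 (114.192.0.0 - 114.223.255.255) -> Router B
  114.192.0.0/12 (114.192.0.0 - 114.207.255.255) -> Router Y
  114.202.0.0/15 (114.202.0.0 - 114.203.255.255) -> Router F
  114.203.128.0/17 (114.203.128.0 - 114.203.255.255) -> Router H
More-specific entries that do NOT match:
  114.203.228.200/30 (114.203.228.200 - 114.203.228.203) does not contain 114.203.228.234
  114.203.228.224/29 (114.203.228.224 - 114.203.228.231) does not contain 114.203.228.234
  114.203.228.104/29 (114.203.228.104 - 114.203.228.111) does not contain 114.203.228.234
  114.203.228.160/28 (114.203.228.160 - 114.203.228.175) does not contain 114.203.228.234
  114.203.229.192/26 (114.203.229.192 - 114.203.229.255) does not contain 114.203.228.234
  114.203.196.0/23 (114.203.196.0 - 114.203.197.255) does not contain 114.203.228.234
  114.203.164.0/22 (114.203.164.0 - 114.203.167.255) does not contain 114.203.228.234
  114.203.160.0/20 (114.203.160.0 - 114.203.175.255) does not contain 114.203.228.234
Longest matching prefix is /17 -> next hop Router H.

Router H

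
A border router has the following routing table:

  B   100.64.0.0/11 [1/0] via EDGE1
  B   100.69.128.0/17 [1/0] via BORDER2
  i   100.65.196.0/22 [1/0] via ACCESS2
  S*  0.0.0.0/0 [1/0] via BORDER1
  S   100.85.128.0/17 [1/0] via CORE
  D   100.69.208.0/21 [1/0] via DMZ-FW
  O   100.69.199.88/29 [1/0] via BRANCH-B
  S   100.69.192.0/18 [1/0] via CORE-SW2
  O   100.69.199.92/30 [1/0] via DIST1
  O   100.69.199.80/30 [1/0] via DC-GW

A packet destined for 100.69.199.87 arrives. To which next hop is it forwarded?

Routes whose prefix contains 100.69.199.87:
  0.0.0.0/0 (default, matches everything) -> BORDER1
  100.64.0.0/11 (100.64.0.0 - 100.95.255.255) -> EDGE1
  100.69.128.0/17 (100.69.128.0 - 100.69.255.255) -> BORDER2
  100.69.192.0/18 (100.69.192.0 - 100.69.255.255) -> CORE-SW2
More-specific entries that do NOT match:
  100.69.199.92/30 (100.69.199.92 - 100.69.199.95) does not contain 100.69.199.87
  100.69.199.80/30 (100.69.199.80 - 100.69.199.83) does not contain 100.69.199.87
  100.69.199.88/29 (100.69.199.88 - 100.69.199.95) does not contain 100.69.199.87
  100.65.196.0/22 (100.65.196.0 - 100.65.199.255) does not contain 100.69.199.87
  100.69.208.0/21 (100.69.208.0 - 100.69.215.255) does not contain 100.69.199.87
Longest matching prefix is /18 -> next hop CORE-SW2.

CORE-SW2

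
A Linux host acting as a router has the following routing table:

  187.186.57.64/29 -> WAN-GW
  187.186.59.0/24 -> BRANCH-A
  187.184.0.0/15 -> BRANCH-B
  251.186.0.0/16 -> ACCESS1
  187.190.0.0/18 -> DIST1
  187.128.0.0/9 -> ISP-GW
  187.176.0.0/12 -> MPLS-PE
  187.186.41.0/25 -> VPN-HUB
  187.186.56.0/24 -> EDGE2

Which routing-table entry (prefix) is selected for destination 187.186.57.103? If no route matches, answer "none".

187.176.0.0/12

Entries matching 187.186.57.103:
  187.128.0.0/9 (187.128.0.0 - 187.255.255.255)
  187.176.0.0/12 (187.176.0.0 - 187.191.255.255)
Most specific is 187.176.0.0/12.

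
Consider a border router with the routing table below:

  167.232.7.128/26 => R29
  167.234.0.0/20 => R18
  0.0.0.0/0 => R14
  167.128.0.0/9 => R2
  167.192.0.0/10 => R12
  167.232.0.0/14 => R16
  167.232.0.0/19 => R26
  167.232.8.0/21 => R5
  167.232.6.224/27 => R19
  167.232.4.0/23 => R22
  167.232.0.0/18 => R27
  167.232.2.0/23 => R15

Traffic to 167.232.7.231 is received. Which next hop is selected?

Routes whose prefix contains 167.232.7.231:
  0.0.0.0/0 (default, matches everything) -> R14
  167.128.0.0/9 (167.128.0.0 - 167.255.255.255) -> R2
  167.192.0.0/10 (167.192.0.0 - 167.255.255.255) -> R12
  167.232.0.0/14 (167.232.0.0 - 167.235.255.255) -> R16
  167.232.0.0/18 (167.232.0.0 - 167.232.63.255) -> R27
  167.232.0.0/19 (167.232.0.0 - 167.232.31.255) -> R26
More-specific entries that do NOT match:
  167.232.6.224/27 (167.232.6.224 - 167.232.6.255) does not contain 167.232.7.231
  167.232.7.128/26 (167.232.7.128 - 167.232.7.191) does not contain 167.232.7.231
  167.232.4.0/23 (167.232.4.0 - 167.232.5.255) does not contain 167.232.7.231
  167.232.2.0/23 (167.232.2.0 - 167.232.3.255) does not contain 167.232.7.231
  167.232.8.0/21 (167.232.8.0 - 167.232.15.255) does not contain 167.232.7.231
  167.234.0.0/20 (167.234.0.0 - 167.234.15.255) does not contain 167.232.7.231
Longest matching prefix is /19 -> next hop R26.

R26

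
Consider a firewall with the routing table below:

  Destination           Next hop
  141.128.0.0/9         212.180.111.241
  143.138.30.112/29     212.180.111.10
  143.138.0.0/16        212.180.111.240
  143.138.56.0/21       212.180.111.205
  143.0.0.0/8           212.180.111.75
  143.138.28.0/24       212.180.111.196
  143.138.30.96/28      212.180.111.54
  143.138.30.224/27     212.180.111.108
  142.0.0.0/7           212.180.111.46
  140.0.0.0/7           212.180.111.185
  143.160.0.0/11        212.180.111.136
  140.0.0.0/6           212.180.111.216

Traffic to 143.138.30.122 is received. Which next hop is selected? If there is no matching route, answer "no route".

212.180.111.240

Routes whose prefix contains 143.138.30.122:
  140.0.0.0/6 (140.0.0.0 - 143.255.255.255) -> 212.180.111.216
  142.0.0.0/7 (142.0.0.0 - 143.255.255.255) -> 212.180.111.46
  143.0.0.0/8 (143.0.0.0 - 143.255.255.255) -> 212.180.111.75
  143.138.0.0/16 (143.138.0.0 - 143.138.255.255) -> 212.180.111.240
More-specific entries that do NOT match:
  143.138.30.112/29 (143.138.30.112 - 143.138.30.119) does not contain 143.138.30.122
  143.138.30.96/28 (143.138.30.96 - 143.138.30.111) does not contain 143.138.30.122
  143.138.30.224/27 (143.138.30.224 - 143.138.30.255) does not contain 143.138.30.122
  143.138.28.0/24 (143.138.28.0 - 143.138.28.255) does not contain 143.138.30.122
  143.138.56.0/21 (143.138.56.0 - 143.138.63.255) does not contain 143.138.30.122
Longest matching prefix is /16 -> next hop 212.180.111.240.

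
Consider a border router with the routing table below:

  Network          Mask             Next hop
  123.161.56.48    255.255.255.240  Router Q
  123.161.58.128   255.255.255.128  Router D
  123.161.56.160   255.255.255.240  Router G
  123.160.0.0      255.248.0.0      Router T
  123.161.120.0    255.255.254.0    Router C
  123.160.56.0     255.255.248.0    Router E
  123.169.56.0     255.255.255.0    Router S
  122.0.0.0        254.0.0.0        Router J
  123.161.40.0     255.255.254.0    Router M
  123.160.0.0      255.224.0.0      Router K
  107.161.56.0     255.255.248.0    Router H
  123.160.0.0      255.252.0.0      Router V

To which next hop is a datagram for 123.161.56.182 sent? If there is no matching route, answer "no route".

Router V

Routes whose prefix contains 123.161.56.182:
  122.0.0.0/7 (122.0.0.0 - 123.255.255.255) -> Router J
  123.160.0.0/11 (123.160.0.0 - 123.191.255.255) -> Router K
  123.160.0.0/13 (123.160.0.0 - 123.167.255.255) -> Router T
  123.160.0.0/14 (123.160.0.0 - 123.163.255.255) -> Router V
More-specific entries that do NOT match:
  123.161.56.48/28 (123.161.56.48 - 123.161.56.63) does not contain 123.161.56.182
  123.161.56.160/28 (123.161.56.160 - 123.161.56.175) does not contain 123.161.56.182
  123.161.58.128/25 (123.161.58.128 - 123.161.58.255) does not contain 123.161.56.182
  123.169.56.0/24 (123.169.56.0 - 123.169.56.255) does not contain 123.161.56.182
  123.161.120.0/23 (123.161.120.0 - 123.161.121.255) does not contain 123.161.56.182
  123.161.40.0/23 (123.161.40.0 - 123.161.41.255) does not contain 123.161.56.182
  123.160.56.0/21 (123.160.56.0 - 123.160.63.255) does not contain 123.161.56.182
  107.161.56.0/21 (107.161.56.0 - 107.161.63.255) does not contain 123.161.56.182
Longest matching prefix is /14 -> next hop Router V.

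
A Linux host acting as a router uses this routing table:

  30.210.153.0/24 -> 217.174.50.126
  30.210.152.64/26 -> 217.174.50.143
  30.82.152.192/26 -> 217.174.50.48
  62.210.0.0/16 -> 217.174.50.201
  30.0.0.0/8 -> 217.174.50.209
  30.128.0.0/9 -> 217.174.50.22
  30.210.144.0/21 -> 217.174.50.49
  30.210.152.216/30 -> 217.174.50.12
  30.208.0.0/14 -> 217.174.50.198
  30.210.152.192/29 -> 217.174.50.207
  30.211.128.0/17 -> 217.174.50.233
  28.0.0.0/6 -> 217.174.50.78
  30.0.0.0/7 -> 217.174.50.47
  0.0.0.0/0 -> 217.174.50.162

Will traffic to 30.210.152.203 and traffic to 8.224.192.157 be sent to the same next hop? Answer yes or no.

no

30.210.152.203: longest match 30.208.0.0/14 -> 217.174.50.198
8.224.192.157: longest match 0.0.0.0/0 -> 217.174.50.162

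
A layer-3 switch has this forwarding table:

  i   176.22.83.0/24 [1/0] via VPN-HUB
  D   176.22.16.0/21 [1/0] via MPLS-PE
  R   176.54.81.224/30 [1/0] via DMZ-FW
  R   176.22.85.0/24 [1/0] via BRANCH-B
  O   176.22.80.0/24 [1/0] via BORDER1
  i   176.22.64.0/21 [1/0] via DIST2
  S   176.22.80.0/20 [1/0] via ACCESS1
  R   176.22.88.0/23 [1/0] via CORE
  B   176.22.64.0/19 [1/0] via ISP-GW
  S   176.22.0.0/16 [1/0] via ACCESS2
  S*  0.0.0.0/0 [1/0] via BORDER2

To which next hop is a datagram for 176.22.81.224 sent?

Routes whose prefix contains 176.22.81.224:
  0.0.0.0/0 (default, matches everything) -> BORDER2
  176.22.0.0/16 (176.22.0.0 - 176.22.255.255) -> ACCESS2
  176.22.64.0/19 (176.22.64.0 - 176.22.95.255) -> ISP-GW
  176.22.80.0/20 (176.22.80.0 - 176.22.95.255) -> ACCESS1
More-specific entries that do NOT match:
  176.54.81.224/30 (176.54.81.224 - 176.54.81.227) does not contain 176.22.81.224
  176.22.83.0/24 (176.22.83.0 - 176.22.83.255) does not contain 176.22.81.224
  176.22.85.0/24 (176.22.85.0 - 176.22.85.255) does not contain 176.22.81.224
  176.22.80.0/24 (176.22.80.0 - 176.22.80.255) does not contain 176.22.81.224
  176.22.88.0/23 (176.22.88.0 - 176.22.89.255) does not contain 176.22.81.224
  176.22.16.0/21 (176.22.16.0 - 176.22.23.255) does not contain 176.22.81.224
  176.22.64.0/21 (176.22.64.0 - 176.22.71.255) does not contain 176.22.81.224
Longest matching prefix is /20 -> next hop ACCESS1.

ACCESS1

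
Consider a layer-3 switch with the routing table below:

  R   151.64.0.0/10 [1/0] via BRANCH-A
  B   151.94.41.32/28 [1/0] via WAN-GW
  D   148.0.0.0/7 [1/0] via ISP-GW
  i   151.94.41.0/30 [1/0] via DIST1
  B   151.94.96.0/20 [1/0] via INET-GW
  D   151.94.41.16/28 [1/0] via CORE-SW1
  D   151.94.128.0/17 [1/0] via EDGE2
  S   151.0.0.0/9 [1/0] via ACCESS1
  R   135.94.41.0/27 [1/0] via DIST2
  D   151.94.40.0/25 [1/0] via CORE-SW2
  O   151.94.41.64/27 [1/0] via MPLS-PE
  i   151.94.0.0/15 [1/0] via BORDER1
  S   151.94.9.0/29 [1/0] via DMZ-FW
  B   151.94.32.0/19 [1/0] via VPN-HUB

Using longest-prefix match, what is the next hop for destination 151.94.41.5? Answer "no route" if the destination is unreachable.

VPN-HUB

Routes whose prefix contains 151.94.41.5:
  151.0.0.0/9 (151.0.0.0 - 151.127.255.255) -> ACCESS1
  151.64.0.0/10 (151.64.0.0 - 151.127.255.255) -> BRANCH-A
  151.94.0.0/15 (151.94.0.0 - 151.95.255.255) -> BORDER1
  151.94.32.0/19 (151.94.32.0 - 151.94.63.255) -> VPN-HUB
More-specific entries that do NOT match:
  151.94.41.0/30 (151.94.41.0 - 151.94.41.3) does not contain 151.94.41.5
  151.94.9.0/29 (151.94.9.0 - 151.94.9.7) does not contain 151.94.41.5
  151.94.41.32/28 (151.94.41.32 - 151.94.41.47) does not contain 151.94.41.5
  151.94.41.16/28 (151.94.41.16 - 151.94.41.31) does not contain 151.94.41.5
  135.94.41.0/27 (135.94.41.0 - 135.94.41.31) does not contain 151.94.41.5
  151.94.41.64/27 (151.94.41.64 - 151.94.41.95) does not contain 151.94.41.5
  151.94.40.0/25 (151.94.40.0 - 151.94.40.127) does not contain 151.94.41.5
  151.94.96.0/20 (151.94.96.0 - 151.94.111.255) does not contain 151.94.41.5
Longest matching prefix is /19 -> next hop VPN-HUB.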